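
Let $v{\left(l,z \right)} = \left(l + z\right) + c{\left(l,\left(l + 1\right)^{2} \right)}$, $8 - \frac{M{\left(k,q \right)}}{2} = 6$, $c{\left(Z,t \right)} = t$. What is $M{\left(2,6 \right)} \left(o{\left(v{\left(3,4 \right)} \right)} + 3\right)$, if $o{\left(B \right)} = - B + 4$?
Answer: $-64$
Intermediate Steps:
$M{\left(k,q \right)} = 4$ ($M{\left(k,q \right)} = 16 - 12 = 4$)
$v{\left(l,z \right)} = l + z + \left(1 + l\right)^{2}$ ($v{\left(l,z \right)} = \left(l + z\right) + \left(l + 1\right)^{2} = \left(l + z\right) + \left(1 + l\right)^{2} = l + z + \left(1 + l\right)^{2}$)
$o{\left(B \right)} = 4 - B$
$M{\left(2,6 \right)} \left(o{\left(v{\left(3,4 \right)} \right)} + 3\right) = 4 \left(\left(4 - \left(3 + 4 + \left(1 + 3\right)^{2}\right)\right) + 3\right) = 4 \left(\left(4 - \left(3 + 4 + 4^{2}\right)\right) + 3\right) = 4 \left(\left(4 - \left(3 + 4 + 16\right)\right) + 3\right) = 4 \left(\left(4 - 23\right) + 3\right) = 4 \left(-19 + 3\right) = 4 \left(-16\right) = -64$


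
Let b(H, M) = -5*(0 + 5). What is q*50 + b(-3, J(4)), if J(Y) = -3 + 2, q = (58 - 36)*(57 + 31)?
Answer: 96775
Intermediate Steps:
q = 1936 (q = 22*88 = 1936)
J(Y) = -1
b(H, M) = -25 (b(H, M) = -5*5 = -25)
q*50 + b(-3, J(4)) = 1936*50 - 25 = 96800 - 25 = 96775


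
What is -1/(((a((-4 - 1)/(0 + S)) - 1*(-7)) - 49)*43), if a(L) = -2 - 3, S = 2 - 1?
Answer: 1/2021 ≈ 0.00049480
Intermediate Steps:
S = 1
a(L) = -5
-1/(((a((-4 - 1)/(0 + S)) - 1*(-7)) - 49)*43) = -1/(((-5 - 1*(-7)) - 49)*43) = -1/(((-5 + 7) - 49)*43) = -1/((2 - 49)*43) = -1/((-47*43)) = -1/(-2021) = -1*(-1/2021) = 1/2021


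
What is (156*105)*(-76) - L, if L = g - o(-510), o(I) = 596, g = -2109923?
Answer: 865639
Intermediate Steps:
L = -2110519 (L = -2109923 - 1*596 = -2109923 - 596 = -2110519)
(156*105)*(-76) - L = (156*105)*(-76) - 1*(-2110519) = 16380*(-76) + 2110519 = -1244880 + 2110519 = 865639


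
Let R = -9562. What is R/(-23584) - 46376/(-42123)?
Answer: 748255855/496714416 ≈ 1.5064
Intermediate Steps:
R/(-23584) - 46376/(-42123) = -9562/(-23584) - 46376/(-42123) = -9562*(-1/23584) - 46376*(-1/42123) = 4781/11792 + 46376/42123 = 748255855/496714416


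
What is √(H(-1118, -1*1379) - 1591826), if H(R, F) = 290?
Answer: 4*I*√99471 ≈ 1261.6*I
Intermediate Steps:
√(H(-1118, -1*1379) - 1591826) = √(290 - 1591826) = √(-1591536) = 4*I*√99471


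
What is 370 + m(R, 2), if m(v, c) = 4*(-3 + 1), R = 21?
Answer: 362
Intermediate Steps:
m(v, c) = -8 (m(v, c) = 4*(-2) = -8)
370 + m(R, 2) = 370 - 8 = 362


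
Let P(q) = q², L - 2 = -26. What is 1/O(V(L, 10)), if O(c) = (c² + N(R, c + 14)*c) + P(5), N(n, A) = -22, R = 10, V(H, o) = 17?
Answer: -1/60 ≈ -0.016667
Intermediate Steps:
L = -24 (L = 2 - 26 = -24)
O(c) = 25 + c² - 22*c (O(c) = (c² - 22*c) + 5² = (c² - 22*c) + 25 = 25 + c² - 22*c)
1/O(V(L, 10)) = 1/(25 + 17² - 22*17) = 1/(25 + 289 - 374) = 1/(-60) = -1/60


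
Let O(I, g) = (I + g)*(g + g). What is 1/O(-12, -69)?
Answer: 1/11178 ≈ 8.9461e-5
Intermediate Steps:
O(I, g) = 2*g*(I + g) (O(I, g) = (I + g)*(2*g) = 2*g*(I + g))
1/O(-12, -69) = 1/(2*(-69)*(-12 - 69)) = 1/(2*(-69)*(-81)) = 1/11178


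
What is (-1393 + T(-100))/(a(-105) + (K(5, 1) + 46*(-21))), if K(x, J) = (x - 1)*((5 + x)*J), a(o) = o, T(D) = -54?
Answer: 1447/1031 ≈ 1.4035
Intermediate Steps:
K(x, J) = J*(-1 + x)*(5 + x) (K(x, J) = (-1 + x)*(J*(5 + x)) = J*(-1 + x)*(5 + x))
(-1393 + T(-100))/(a(-105) + (K(5, 1) + 46*(-21))) = (-1393 - 54)/(-105 + (1*(-5 + 5² + 4*5) + 46*(-21))) = -1447/(-105 + (1*(-5 + 25 + 20) - 966)) = -1447/(-105 + (1*40 - 966)) = -1447/(-105 + (40 - 966)) = -1447/(-105 - 926) = -1447/(-1031) = -1447*(-1/1031) = 1447/1031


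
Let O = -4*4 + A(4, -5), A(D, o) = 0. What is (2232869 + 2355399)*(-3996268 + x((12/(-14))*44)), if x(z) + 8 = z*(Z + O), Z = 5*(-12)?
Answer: -128259838020624/7 ≈ -1.8323e+13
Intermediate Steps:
O = -16 (O = -4*4 + 0 = -16 + 0 = -16)
Z = -60
x(z) = -8 - 76*z (x(z) = -8 + z*(-60 - 16) = -8 + z*(-76) = -8 - 76*z)
(2232869 + 2355399)*(-3996268 + x((12/(-14))*44)) = (2232869 + 2355399)*(-3996268 + (-8 - 76*12/(-14)*44)) = 4588268*(-3996268 + (-8 - 76*12*(-1/14)*44)) = 4588268*(-3996268 + (-8 - (-456)*44/7)) = 4588268*(-3996268 + (-8 - 76*(-264/7))) = 4588268*(-3996268 + (-8 + 20064/7)) = 4588268*(-3996268 + 20008/7) = 4588268*(-27953868/7) = -128259838020624/7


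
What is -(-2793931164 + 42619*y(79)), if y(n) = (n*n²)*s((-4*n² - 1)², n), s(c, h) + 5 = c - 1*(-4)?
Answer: -13096271479037187420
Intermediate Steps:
s(c, h) = -1 + c (s(c, h) = -5 + (c - 1*(-4)) = -5 + (c + 4) = -5 + (4 + c) = -1 + c)
y(n) = n³*(-1 + (-1 - 4*n²)²) (y(n) = (n*n²)*(-1 + (-4*n² - 1)²) = n³*(-1 + (-1 - 4*n²)²))
-(-2793931164 + 42619*y(79)) = -42619/(1/(-65556 + 79⁵*(8 + 16*79²))) = -(-2793931164 + 131141066668981*(8 + 16*6241)) = -(-2793931164 + 131141066668981*(8 + 99856)) = -42619/(1/(-65556 + 3077056399*99864)) = -42619/(1/(-65556 + 307287160229736)) = -42619/(1/307287160164180) = -42619/1/307287160164180 = -42619*307287160164180 = -13096271479037187420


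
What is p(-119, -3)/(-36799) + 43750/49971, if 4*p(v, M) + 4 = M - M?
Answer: 1610006221/1838882829 ≈ 0.87554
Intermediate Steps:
p(v, M) = -1 (p(v, M) = -1 + (M - M)/4 = -1 + (¼)*0 = -1 + 0 = -1)
p(-119, -3)/(-36799) + 43750/49971 = -1/(-36799) + 43750/49971 = -1*(-1/36799) + 43750*(1/49971) = 1/36799 + 43750/49971 = 1610006221/1838882829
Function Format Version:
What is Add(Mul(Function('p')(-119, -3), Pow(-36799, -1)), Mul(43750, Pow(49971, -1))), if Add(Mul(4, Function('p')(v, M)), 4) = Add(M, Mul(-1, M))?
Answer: Rational(1610006221, 1838882829) ≈ 0.87554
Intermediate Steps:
Function('p')(v, M) = -1 (Function('p')(v, M) = Add(-1, Mul(Rational(1, 4), Add(M, Mul(-1, M)))) = Add(-1, Mul(Rational(1, 4), 0)) = Add(-1, 0) = -1)
Add(Mul(Function('p')(-119, -3), Pow(-36799, -1)), Mul(43750, Pow(49971, -1))) = Add(Mul(-1, Pow(-36799, -1)), Mul(43750, Pow(49971, -1))) = Add(Mul(-1, Rational(-1, 36799)), Mul(43750, Rational(1, 49971))) = Add(Rational(1, 36799), Rational(43750, 49971)) = Rational(1610006221, 1838882829)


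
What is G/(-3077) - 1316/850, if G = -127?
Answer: -6819/4525 ≈ -1.5070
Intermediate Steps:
G/(-3077) - 1316/850 = -127/(-3077) - 1316/850 = -127*(-1/3077) - 1316*1/850 = 127/3077 - 658/425 = -6819/4525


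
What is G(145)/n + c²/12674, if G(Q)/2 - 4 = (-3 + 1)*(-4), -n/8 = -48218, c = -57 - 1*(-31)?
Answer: 16316695/305557466 ≈ 0.053400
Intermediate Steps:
c = -26 (c = -57 + 31 = -26)
n = 385744 (n = -8*(-48218) = 385744)
G(Q) = 24 (G(Q) = 8 + 2*((-3 + 1)*(-4)) = 8 + 2*(-2*(-4)) = 8 + 2*8 = 8 + 16 = 24)
G(145)/n + c²/12674 = 24/385744 + (-26)²/12674 = 24*(1/385744) + 676*(1/12674) = 3/48218 + 338/6337 = 16316695/305557466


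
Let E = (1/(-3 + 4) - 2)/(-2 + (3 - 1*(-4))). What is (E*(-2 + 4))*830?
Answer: -332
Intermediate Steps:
E = -⅕ (E = (1/1 - 2)/(-2 + (3 + 4)) = (1 - 2)/(-2 + 7) = -1/5 = -1*⅕ = -⅕ ≈ -0.20000)
(E*(-2 + 4))*830 = -(-2 + 4)/5*830 = -⅕*2*830 = -⅖*830 = -332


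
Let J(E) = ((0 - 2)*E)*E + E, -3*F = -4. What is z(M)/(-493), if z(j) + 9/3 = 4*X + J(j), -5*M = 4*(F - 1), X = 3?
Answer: -1933/110925 ≈ -0.017426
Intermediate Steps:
F = 4/3 (F = -1/3*(-4) = 4/3 ≈ 1.3333)
J(E) = E - 2*E**2 (J(E) = (-2*E)*E + E = -2*E**2 + E = E - 2*E**2)
M = -4/15 (M = -4*(4/3 - 1)/5 = -4/(5*3) = -1/5*4/3 = -4/15 ≈ -0.26667)
z(j) = 9 + j*(1 - 2*j) (z(j) = -3 + (4*3 + j*(1 - 2*j)) = -3 + (12 + j*(1 - 2*j)) = 9 + j*(1 - 2*j))
z(M)/(-493) = (9 - 1*(-4/15)*(-1 + 2*(-4/15)))/(-493) = (9 - 1*(-4/15)*(-1 - 8/15))*(-1/493) = (9 - 1*(-4/15)*(-23/15))*(-1/493) = (9 - 92/225)*(-1/493) = (1933/225)*(-1/493) = -1933/110925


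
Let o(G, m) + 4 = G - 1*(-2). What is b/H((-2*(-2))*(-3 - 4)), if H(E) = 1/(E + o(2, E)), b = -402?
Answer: 11256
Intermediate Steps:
o(G, m) = -2 + G (o(G, m) = -4 + (G - 1*(-2)) = -4 + (G + 2) = -4 + (2 + G) = -2 + G)
H(E) = 1/E (H(E) = 1/(E + (-2 + 2)) = 1/(E + 0) = 1/E)
b/H((-2*(-2))*(-3 - 4)) = -402*(-2*(-2))*(-3 - 4) = -402*4*(-7) = -402/(1/(-28)) = -402/(-1/28) = -402*(-28) = 11256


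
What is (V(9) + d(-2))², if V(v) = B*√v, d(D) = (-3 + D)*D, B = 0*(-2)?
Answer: 100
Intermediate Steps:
B = 0
d(D) = D*(-3 + D)
V(v) = 0 (V(v) = 0*√v = 0)
(V(9) + d(-2))² = (0 - 2*(-3 - 2))² = (0 - 2*(-5))² = (0 + 10)² = 10² = 100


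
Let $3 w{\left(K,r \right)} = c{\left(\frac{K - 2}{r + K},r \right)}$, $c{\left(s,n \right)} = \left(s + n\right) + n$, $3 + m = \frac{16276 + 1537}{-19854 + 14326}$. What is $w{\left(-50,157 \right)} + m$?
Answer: $\frac{58133617}{591496} \approx 98.282$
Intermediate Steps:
$m = - \frac{34397}{5528}$ ($m = -3 + \frac{16276 + 1537}{-19854 + 14326} = -3 + \frac{17813}{-5528} = -3 + 17813 \left(- \frac{1}{5528}\right) = -3 - \frac{17813}{5528} = - \frac{34397}{5528} \approx -6.2223$)
$c{\left(s,n \right)} = s + 2 n$ ($c{\left(s,n \right)} = \left(n + s\right) + n = s + 2 n$)
$w{\left(K,r \right)} = \frac{2 r}{3} + \frac{-2 + K}{3 \left(K + r\right)}$ ($w{\left(K,r \right)} = \frac{\frac{K - 2}{r + K} + 2 r}{3} = \frac{\frac{-2 + K}{K + r} + 2 r}{3} = \frac{2 r + \frac{-2 + K}{K + r}}{3} = \frac{2 r}{3} + \frac{-2 + K}{3 \left(K + r\right)}$)
$w{\left(-50,157 \right)} + m = \frac{-2 - 50 + 2 \cdot 157 \left(-50 + 157\right)}{3 \left(-50 + 157\right)} - \frac{34397}{5528} = \frac{-2 - 50 + 2 \cdot 157 \cdot 107}{3 \cdot 107} - \frac{34397}{5528} = \frac{1}{3} \cdot \frac{1}{107} \left(-2 - 50 + 33598\right) - \frac{34397}{5528} = \frac{1}{3} \cdot \frac{1}{107} \cdot 33546 - \frac{34397}{5528} = \frac{11182}{107} - \frac{34397}{5528} = \frac{58133617}{591496}$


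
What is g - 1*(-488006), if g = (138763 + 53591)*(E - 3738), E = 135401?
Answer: 25326392708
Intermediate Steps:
g = 25325904702 (g = (138763 + 53591)*(135401 - 3738) = 192354*131663 = 25325904702)
g - 1*(-488006) = 25325904702 - 1*(-488006) = 25325904702 + 488006 = 25326392708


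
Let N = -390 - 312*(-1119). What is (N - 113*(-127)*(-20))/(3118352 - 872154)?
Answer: 30859/1123099 ≈ 0.027477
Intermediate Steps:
N = 348738 (N = -390 + 349128 = 348738)
(N - 113*(-127)*(-20))/(3118352 - 872154) = (348738 - 113*(-127)*(-20))/(3118352 - 872154) = (348738 + 14351*(-20))/2246198 = (348738 - 287020)*(1/2246198) = 61718*(1/2246198) = 30859/1123099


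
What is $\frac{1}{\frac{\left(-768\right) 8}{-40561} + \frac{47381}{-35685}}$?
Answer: $- \frac{1447419285}{1702572101} \approx -0.85014$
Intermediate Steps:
$\frac{1}{\frac{\left(-768\right) 8}{-40561} + \frac{47381}{-35685}} = \frac{1}{\left(-6144\right) \left(- \frac{1}{40561}\right) + 47381 \left(- \frac{1}{35685}\right)} = \frac{1}{\frac{6144}{40561} - \frac{47381}{35685}} = \frac{1}{- \frac{1702572101}{1447419285}} = - \frac{1447419285}{1702572101}$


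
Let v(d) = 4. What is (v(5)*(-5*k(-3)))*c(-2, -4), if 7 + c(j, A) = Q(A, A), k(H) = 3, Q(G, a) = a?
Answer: 660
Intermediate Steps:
c(j, A) = -7 + A
(v(5)*(-5*k(-3)))*c(-2, -4) = (4*(-5*3))*(-7 - 4) = (4*(-15))*(-11) = -60*(-11) = 660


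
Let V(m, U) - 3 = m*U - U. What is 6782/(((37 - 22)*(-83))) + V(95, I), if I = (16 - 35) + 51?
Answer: 3741913/1245 ≈ 3005.6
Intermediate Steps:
I = 32 (I = -19 + 51 = 32)
V(m, U) = 3 - U + U*m (V(m, U) = 3 + (m*U - U) = 3 + (U*m - U) = 3 + (-U + U*m) = 3 - U + U*m)
6782/(((37 - 22)*(-83))) + V(95, I) = 6782/(((37 - 22)*(-83))) + (3 - 1*32 + 32*95) = 6782/((15*(-83))) + (3 - 32 + 3040) = 6782/(-1245) + 3011 = 6782*(-1/1245) + 3011 = -6782/1245 + 3011 = 3741913/1245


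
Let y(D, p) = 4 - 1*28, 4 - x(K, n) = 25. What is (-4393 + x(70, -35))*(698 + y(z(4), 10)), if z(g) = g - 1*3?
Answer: -2975036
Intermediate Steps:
x(K, n) = -21 (x(K, n) = 4 - 1*25 = 4 - 25 = -21)
z(g) = -3 + g (z(g) = g - 3 = -3 + g)
y(D, p) = -24 (y(D, p) = 4 - 28 = -24)
(-4393 + x(70, -35))*(698 + y(z(4), 10)) = (-4393 - 21)*(698 - 24) = -4414*674 = -2975036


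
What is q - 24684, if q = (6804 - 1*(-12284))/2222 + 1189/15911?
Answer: -436188879201/17677121 ≈ -24675.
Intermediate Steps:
q = 153175563/17677121 (q = (6804 + 12284)*(1/2222) + 1189*(1/15911) = 19088*(1/2222) + 1189/15911 = 9544/1111 + 1189/15911 = 153175563/17677121 ≈ 8.6652)
q - 24684 = 153175563/17677121 - 24684 = -436188879201/17677121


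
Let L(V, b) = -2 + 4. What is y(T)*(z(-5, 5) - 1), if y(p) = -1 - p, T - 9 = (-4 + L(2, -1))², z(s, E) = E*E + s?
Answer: -266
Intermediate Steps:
L(V, b) = 2
z(s, E) = s + E² (z(s, E) = E² + s = s + E²)
T = 13 (T = 9 + (-4 + 2)² = 9 + (-2)² = 9 + 4 = 13)
y(T)*(z(-5, 5) - 1) = (-1 - 1*13)*((-5 + 5²) - 1) = (-1 - 13)*((-5 + 25) - 1) = -14*(20 - 1) = -14*19 = -266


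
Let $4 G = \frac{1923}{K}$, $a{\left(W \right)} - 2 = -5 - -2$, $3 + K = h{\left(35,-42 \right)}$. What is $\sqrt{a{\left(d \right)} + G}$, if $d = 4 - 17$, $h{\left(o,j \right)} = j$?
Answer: $\frac{i \sqrt{10515}}{30} \approx 3.4181 i$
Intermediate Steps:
$d = -13$
$K = -45$ ($K = -3 - 42 = -45$)
$a{\left(W \right)} = -1$ ($a{\left(W \right)} = 2 - 3 = -1$)
$G = - \frac{641}{60}$ ($G = \frac{1923 \frac{1}{-45}}{4} = \frac{1923 \left(- \frac{1}{45}\right)}{4} = \frac{1}{4} \left(- \frac{641}{15}\right) = - \frac{641}{60} \approx -10.683$)
$\sqrt{a{\left(d \right)} + G} = \sqrt{-1 - \frac{641}{60}} = \sqrt{- \frac{701}{60}} = \frac{i \sqrt{10515}}{30}$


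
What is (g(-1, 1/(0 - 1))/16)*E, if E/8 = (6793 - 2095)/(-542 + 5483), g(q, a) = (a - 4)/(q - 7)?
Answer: 145/488 ≈ 0.29713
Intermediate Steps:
g(q, a) = (-4 + a)/(-7 + q)
E = 464/61 (E = 8*((6793 - 2095)/(-542 + 5483)) = 8*(4698/4941) = 8*(4698*(1/4941)) = 8*(58/61) = 464/61 ≈ 7.6066)
(g(-1, 1/(0 - 1))/16)*E = (((-4 + 1/(0 - 1))/(-7 - 1))/16)*(464/61) = (((-4 + 1/(-1))/(-8))*(1/16))*(464/61) = (-(-4 - 1)/8*(1/16))*(464/61) = (-⅛*(-5)*(1/16))*(464/61) = ((5/8)*(1/16))*(464/61) = (5/128)*(464/61) = 145/488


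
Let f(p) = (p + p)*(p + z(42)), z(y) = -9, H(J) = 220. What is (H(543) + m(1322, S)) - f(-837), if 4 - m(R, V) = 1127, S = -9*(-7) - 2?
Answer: -1417107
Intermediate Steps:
S = 61 (S = 63 - 2 = 61)
m(R, V) = -1123 (m(R, V) = 4 - 1*1127 = 4 - 1127 = -1123)
f(p) = 2*p*(-9 + p) (f(p) = (p + p)*(p - 9) = (2*p)*(-9 + p) = 2*p*(-9 + p))
(H(543) + m(1322, S)) - f(-837) = (220 - 1123) - 2*(-837)*(-9 - 837) = -903 - 2*(-837)*(-846) = -903 - 1*1416204 = -903 - 1416204 = -1417107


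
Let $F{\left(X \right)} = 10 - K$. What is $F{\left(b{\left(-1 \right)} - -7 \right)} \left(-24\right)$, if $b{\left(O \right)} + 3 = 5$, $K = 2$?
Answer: $-192$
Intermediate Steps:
$b{\left(O \right)} = 2$ ($b{\left(O \right)} = -3 + 5 = 2$)
$F{\left(X \right)} = 8$ ($F{\left(X \right)} = 10 - 2 = 8$)
$F{\left(b{\left(-1 \right)} - -7 \right)} \left(-24\right) = 8 \left(-24\right) = -192$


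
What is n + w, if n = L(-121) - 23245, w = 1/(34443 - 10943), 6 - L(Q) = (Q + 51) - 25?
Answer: -543883999/23500 ≈ -23144.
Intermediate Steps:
L(Q) = -20 - Q (L(Q) = 6 - ((Q + 51) - 25) = 6 - ((51 + Q) - 25) = 6 - (26 + Q) = 6 + (-26 - Q) = -20 - Q)
w = 1/23500 ≈ 4.2553e-5
n = -23144 (n = (-20 - 1*(-121)) - 23245 = (-20 + 121) - 23245 = 101 - 23245 = -23144)
n + w = -23144 + 1/23500 = -543883999/23500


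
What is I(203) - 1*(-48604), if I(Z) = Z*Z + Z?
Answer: 90016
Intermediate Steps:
I(Z) = Z + Z**2 (I(Z) = Z**2 + Z = Z + Z**2)
I(203) - 1*(-48604) = 203*(1 + 203) - 1*(-48604) = 203*204 + 48604 = 41412 + 48604 = 90016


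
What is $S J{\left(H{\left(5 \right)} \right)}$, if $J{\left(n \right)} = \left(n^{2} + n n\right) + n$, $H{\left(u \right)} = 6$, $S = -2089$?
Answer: $-162942$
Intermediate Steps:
$J{\left(n \right)} = n + 2 n^{2}$ ($J{\left(n \right)} = \left(n^{2} + n^{2}\right) + n = 2 n^{2} + n = n + 2 n^{2}$)
$S J{\left(H{\left(5 \right)} \right)} = - 2089 \cdot 6 \left(1 + 2 \cdot 6\right) = - 2089 \cdot 6 \left(1 + 12\right) = - 2089 \cdot 6 \cdot 13 = \left(-2089\right) 78 = -162942$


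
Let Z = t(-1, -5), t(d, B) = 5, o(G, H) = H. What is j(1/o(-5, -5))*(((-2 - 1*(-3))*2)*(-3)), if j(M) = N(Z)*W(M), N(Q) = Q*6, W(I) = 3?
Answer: -540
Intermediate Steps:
Z = 5
N(Q) = 6*Q
j(M) = 90 (j(M) = (6*5)*3 = 30*3 = 90)
j(1/o(-5, -5))*(((-2 - 1*(-3))*2)*(-3)) = 90*(((-2 - 1*(-3))*2)*(-3)) = 90*(((-2 + 3)*2)*(-3)) = 90*((1*2)*(-3)) = 90*(2*(-3)) = 90*(-6) = -540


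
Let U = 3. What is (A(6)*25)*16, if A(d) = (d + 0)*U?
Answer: 7200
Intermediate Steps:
A(d) = 3*d (A(d) = (d + 0)*3 = d*3 = 3*d)
(A(6)*25)*16 = ((3*6)*25)*16 = (18*25)*16 = 450*16 = 7200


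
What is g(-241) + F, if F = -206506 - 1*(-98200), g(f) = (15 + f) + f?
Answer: -108773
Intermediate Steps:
g(f) = 15 + 2*f
F = -108306 (F = -206506 + 98200 = -108306)
g(-241) + F = (15 + 2*(-241)) - 108306 = (15 - 482) - 108306 = -467 - 108306 = -108773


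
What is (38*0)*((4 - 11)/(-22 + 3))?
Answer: 0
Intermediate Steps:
(38*0)*((4 - 11)/(-22 + 3)) = 0*(-7/(-19)) = 0*(-7*(-1/19)) = 0*(7/19) = 0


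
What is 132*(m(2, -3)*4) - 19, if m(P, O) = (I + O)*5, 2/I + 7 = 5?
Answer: -10579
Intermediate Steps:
I = -1 (I = 2/(-7 + 5) = 2/(-2) = 2*(-½) = -1)
m(P, O) = -5 + 5*O (m(P, O) = (-1 + O)*5 = -5 + 5*O)
132*(m(2, -3)*4) - 19 = 132*((-5 + 5*(-3))*4) - 19 = 132*((-5 - 15)*4) - 19 = 132*(-20*4) - 19 = 132*(-80) - 19 = -10560 - 19 = -10579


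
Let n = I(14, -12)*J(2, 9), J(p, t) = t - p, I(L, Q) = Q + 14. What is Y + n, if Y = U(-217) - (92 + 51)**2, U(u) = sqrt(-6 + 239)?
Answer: -20435 + sqrt(233) ≈ -20420.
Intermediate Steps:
I(L, Q) = 14 + Q
U(u) = sqrt(233)
n = 14 (n = (14 - 12)*(9 - 1*2) = 2*(9 - 2) = 2*7 = 14)
Y = -20449 + sqrt(233) (Y = sqrt(233) - (92 + 51)**2 = sqrt(233) - 1*143**2 = sqrt(233) - 1*20449 = sqrt(233) - 20449 = -20449 + sqrt(233) ≈ -20434.)
Y + n = (-20449 + sqrt(233)) + 14 = -20435 + sqrt(233)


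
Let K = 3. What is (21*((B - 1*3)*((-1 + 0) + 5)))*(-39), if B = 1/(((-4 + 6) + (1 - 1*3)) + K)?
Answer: 8736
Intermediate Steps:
B = ⅓ (B = 1/(((-4 + 6) + (1 - 1*3)) + 3) = 1/((2 + (1 - 3)) + 3) = 1/((2 - 2) + 3) = 1/(0 + 3) = 1/3 = ⅓ ≈ 0.33333)
(21*((B - 1*3)*((-1 + 0) + 5)))*(-39) = (21*((⅓ - 1*3)*((-1 + 0) + 5)))*(-39) = (21*((⅓ - 3)*(-1 + 5)))*(-39) = (21*(-8/3*4))*(-39) = (21*(-32/3))*(-39) = -224*(-39) = 8736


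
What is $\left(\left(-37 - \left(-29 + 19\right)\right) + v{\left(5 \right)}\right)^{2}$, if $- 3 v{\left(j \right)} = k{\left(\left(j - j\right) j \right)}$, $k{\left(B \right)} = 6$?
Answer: $841$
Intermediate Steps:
$v{\left(j \right)} = -2$ ($v{\left(j \right)} = \left(- \frac{1}{3}\right) 6 = -2$)
$\left(\left(-37 - \left(-29 + 19\right)\right) + v{\left(5 \right)}\right)^{2} = \left(\left(-37 - \left(-29 + 19\right)\right) - 2\right)^{2} = \left(\left(-37 - -10\right) - 2\right)^{2} = \left(\left(-37 + 10\right) - 2\right)^{2} = \left(-27 - 2\right)^{2} = \left(-29\right)^{2} = 841$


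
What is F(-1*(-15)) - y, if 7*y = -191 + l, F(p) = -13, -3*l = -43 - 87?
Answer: 170/21 ≈ 8.0952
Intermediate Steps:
l = 130/3 (l = -(-43 - 87)/3 = -⅓*(-130) = 130/3 ≈ 43.333)
y = -443/21 (y = (-191 + 130/3)/7 = (⅐)*(-443/3) = -443/21 ≈ -21.095)
F(-1*(-15)) - y = -13 - 1*(-443/21) = -13 + 443/21 = 170/21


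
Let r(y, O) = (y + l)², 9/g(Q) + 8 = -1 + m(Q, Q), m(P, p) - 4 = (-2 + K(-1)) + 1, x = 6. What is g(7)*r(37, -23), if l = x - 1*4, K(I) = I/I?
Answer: -13689/5 ≈ -2737.8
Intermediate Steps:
K(I) = 1
m(P, p) = 4 (m(P, p) = 4 + ((-2 + 1) + 1) = 4 + (-1 + 1) = 4 + 0 = 4)
l = 2 (l = 6 - 1*4 = 6 - 4 = 2)
g(Q) = -9/5 (g(Q) = 9/(-8 + (-1 + 4)) = 9/(-8 + 3) = 9/(-5) = 9*(-⅕) = -9/5)
r(y, O) = (2 + y)² (r(y, O) = (y + 2)² = (2 + y)²)
g(7)*r(37, -23) = -9*(2 + 37)²/5 = -9/5*39² = -9/5*1521 = -13689/5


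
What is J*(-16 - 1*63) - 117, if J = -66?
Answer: 5097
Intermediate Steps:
J*(-16 - 1*63) - 117 = -66*(-16 - 1*63) - 117 = -66*(-16 - 63) - 117 = -66*(-79) - 117 = 5214 - 117 = 5097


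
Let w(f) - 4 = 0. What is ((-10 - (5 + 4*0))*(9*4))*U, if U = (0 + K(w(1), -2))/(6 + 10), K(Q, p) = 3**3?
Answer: -3645/4 ≈ -911.25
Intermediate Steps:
w(f) = 4 (w(f) = 4 + 0 = 4)
K(Q, p) = 27
U = 27/16 (U = (0 + 27)/(6 + 10) = 27/16 ≈ 1.6875)
((-10 - (5 + 4*0))*(9*4))*U = ((-10 - (5 + 4*0))*(9*4))*(27/16) = ((-10 - (5 + 0))*36)*(27/16) = ((-10 - 1*5)*36)*(27/16) = ((-10 - 5)*36)*(27/16) = -15*36*(27/16) = -540*27/16 = -3645/4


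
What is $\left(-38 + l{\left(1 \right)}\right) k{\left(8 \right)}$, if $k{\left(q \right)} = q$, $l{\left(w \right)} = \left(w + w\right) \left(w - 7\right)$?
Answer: $-400$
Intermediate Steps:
$l{\left(w \right)} = 2 w \left(-7 + w\right)$
$\left(-38 + l{\left(1 \right)}\right) k{\left(8 \right)} = \left(-38 + 2 \cdot 1 \left(-7 + 1\right)\right) 8 = \left(-38 + 2 \cdot 1 \left(-6\right)\right) 8 = \left(-38 - 12\right) 8 = \left(-50\right) 8 = -400$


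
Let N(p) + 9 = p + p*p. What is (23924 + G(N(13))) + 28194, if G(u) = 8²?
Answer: 52182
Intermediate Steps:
N(p) = -9 + p + p² (N(p) = -9 + (p + p*p) = -9 + (p + p²) = -9 + p + p²)
G(u) = 64
(23924 + G(N(13))) + 28194 = (23924 + 64) + 28194 = 23988 + 28194 = 52182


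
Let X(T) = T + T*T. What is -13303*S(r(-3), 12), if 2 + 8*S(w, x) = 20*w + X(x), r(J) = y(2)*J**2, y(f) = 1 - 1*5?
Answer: 3764749/4 ≈ 9.4119e+5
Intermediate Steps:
X(T) = T + T**2
y(f) = -4 (y(f) = 1 - 5 = -4)
r(J) = -4*J**2
S(w, x) = -1/4 + 5*w/2 + x*(1 + x)/8 (S(w, x) = -1/4 + (20*w + x*(1 + x))/8 = -1/4 + (5*w/2 + x*(1 + x)/8) = -1/4 + 5*w/2 + x*(1 + x)/8)
-13303*S(r(-3), 12) = -13303*(-1/4 + 5*(-4*(-3)**2)/2 + (1/8)*12*(1 + 12)) = -13303*(-1/4 + 5*(-4*9)/2 + (1/8)*12*13) = -13303*(-1/4 + (5/2)*(-36) + 39/2) = -13303*(-1/4 - 90 + 39/2) = -13303*(-283/4) = 3764749/4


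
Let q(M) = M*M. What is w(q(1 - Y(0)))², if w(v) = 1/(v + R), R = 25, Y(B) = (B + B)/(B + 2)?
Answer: 1/676 ≈ 0.0014793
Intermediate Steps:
Y(B) = 2*B/(2 + B) (Y(B) = (2*B)/(2 + B) = 2*B/(2 + B))
q(M) = M²
w(v) = 1/(25 + v) (w(v) = 1/(v + 25) = 1/(25 + v))
w(q(1 - Y(0)))² = (1/(25 + (1 - 2*0/(2 + 0))²))² = (1/(25 + (1 - 2*0/2)²))² = (1/(25 + (1 - 1*0)²))² = (1/(25 + (1 + 0)²))² = (1/(25 + 1²))² = (1/(25 + 1))² = (1/26)² = 1/676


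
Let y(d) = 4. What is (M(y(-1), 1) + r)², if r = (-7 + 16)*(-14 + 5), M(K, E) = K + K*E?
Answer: 5329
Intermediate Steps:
M(K, E) = K + E*K
r = -81 (r = 9*(-9) = -81)
(M(y(-1), 1) + r)² = (4*(1 + 1) - 81)² = (4*2 - 81)² = (8 - 81)² = (-73)² = 5329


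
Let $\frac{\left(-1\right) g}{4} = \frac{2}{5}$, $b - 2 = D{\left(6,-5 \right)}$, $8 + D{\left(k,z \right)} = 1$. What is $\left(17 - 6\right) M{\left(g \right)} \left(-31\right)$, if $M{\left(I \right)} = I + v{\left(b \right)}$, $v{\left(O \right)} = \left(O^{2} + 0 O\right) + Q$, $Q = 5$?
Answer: $- \frac{48422}{5} \approx -9684.4$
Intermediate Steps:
$D{\left(k,z \right)} = -7$ ($D{\left(k,z \right)} = -8 + 1 = -7$)
$b = -5$ ($b = 2 - 7 = -5$)
$v{\left(O \right)} = 5 + O^{2}$ ($v{\left(O \right)} = \left(O^{2} + 0 O\right) + 5 = \left(O^{2} + 0\right) + 5 = O^{2} + 5 = 5 + O^{2}$)
$g = - \frac{8}{5}$ ($g = - 4 \cdot \frac{2}{5} = - 4 \cdot 2 \cdot \frac{1}{5} = \left(-4\right) \frac{2}{5} = - \frac{8}{5} \approx -1.6$)
$M{\left(I \right)} = 30 + I$ ($M{\left(I \right)} = I + \left(5 + \left(-5\right)^{2}\right) = I + \left(5 + 25\right) = I + 30 = 30 + I$)
$\left(17 - 6\right) M{\left(g \right)} \left(-31\right) = \left(17 - 6\right) \left(30 - \frac{8}{5}\right) \left(-31\right) = \left(17 - 6\right) \frac{142}{5} \left(-31\right) = 11 \cdot \frac{142}{5} \left(-31\right) = \frac{1562}{5} \left(-31\right) = - \frac{48422}{5}$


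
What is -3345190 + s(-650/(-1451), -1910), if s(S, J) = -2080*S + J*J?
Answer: 438170410/1451 ≈ 3.0198e+5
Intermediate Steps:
s(S, J) = J**2 - 2080*S (s(S, J) = -2080*S + J**2 = J**2 - 2080*S)
-3345190 + s(-650/(-1451), -1910) = -3345190 + ((-1910)**2 - (-1352000)/(-1451)) = -3345190 + (3648100 - (-1352000)*(-1)/1451) = -3345190 + (3648100 - 2080*650/1451) = -3345190 + (3648100 - 1352000/1451) = -3345190 + 5292041100/1451 = 438170410/1451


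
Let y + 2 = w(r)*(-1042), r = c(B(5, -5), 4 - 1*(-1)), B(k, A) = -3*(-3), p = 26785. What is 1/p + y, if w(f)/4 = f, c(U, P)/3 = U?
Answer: -3014330329/26785 ≈ -1.1254e+5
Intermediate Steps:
B(k, A) = 9
c(U, P) = 3*U
r = 27 (r = 3*9 = 27)
w(f) = 4*f
y = -112538 (y = -2 + (4*27)*(-1042) = -2 + 108*(-1042) = -2 - 112536 = -112538)
1/p + y = 1/26785 - 112538 = -3014330329/26785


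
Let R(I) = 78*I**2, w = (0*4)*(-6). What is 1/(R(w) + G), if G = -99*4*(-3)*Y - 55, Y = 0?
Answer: -1/55 ≈ -0.018182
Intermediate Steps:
w = 0 (w = 0*(-6) = 0)
G = -55 (G = -99*4*(-3)*0 - 55 = -(-1188)*0 - 55 = -99*0 - 55 = 0 - 55 = -55)
1/(R(w) + G) = 1/(78*0**2 - 55) = 1/(78*0 - 55) = 1/(0 - 55) = 1/(-55) = -1/55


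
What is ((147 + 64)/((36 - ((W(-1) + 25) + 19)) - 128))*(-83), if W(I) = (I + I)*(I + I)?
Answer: 17513/140 ≈ 125.09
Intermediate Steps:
W(I) = 4*I**2 (W(I) = (2*I)*(2*I) = 4*I**2)
((147 + 64)/((36 - ((W(-1) + 25) + 19)) - 128))*(-83) = ((147 + 64)/((36 - ((4*(-1)**2 + 25) + 19)) - 128))*(-83) = (211/((36 - ((4*1 + 25) + 19)) - 128))*(-83) = (211/((36 - ((4 + 25) + 19)) - 128))*(-83) = (211/((36 - (29 + 19)) - 128))*(-83) = (211/((36 - 1*48) - 128))*(-83) = (211/((36 - 48) - 128))*(-83) = (211/(-12 - 128))*(-83) = (211/(-140))*(-83) = (211*(-1/140))*(-83) = -211/140*(-83) = 17513/140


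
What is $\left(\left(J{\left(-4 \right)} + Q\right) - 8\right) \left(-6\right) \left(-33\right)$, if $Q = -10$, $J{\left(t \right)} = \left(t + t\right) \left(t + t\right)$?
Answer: $9108$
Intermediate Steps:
$J{\left(t \right)} = 4 t^{2}$ ($J{\left(t \right)} = 2 t 2 t = 4 t^{2}$)
$\left(\left(J{\left(-4 \right)} + Q\right) - 8\right) \left(-6\right) \left(-33\right) = \left(\left(4 \left(-4\right)^{2} - 10\right) - 8\right) \left(-6\right) \left(-33\right) = \left(\left(4 \cdot 16 - 10\right) - 8\right) \left(-6\right) \left(-33\right) = \left(\left(64 - 10\right) - 8\right) \left(-6\right) \left(-33\right) = \left(54 - 8\right) \left(-6\right) \left(-33\right) = 46 \left(-6\right) \left(-33\right) = \left(-276\right) \left(-33\right) = 9108$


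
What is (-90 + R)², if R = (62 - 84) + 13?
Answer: 9801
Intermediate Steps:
R = -9 (R = -22 + 13 = -9)
(-90 + R)² = (-90 - 9)² = (-99)² = 9801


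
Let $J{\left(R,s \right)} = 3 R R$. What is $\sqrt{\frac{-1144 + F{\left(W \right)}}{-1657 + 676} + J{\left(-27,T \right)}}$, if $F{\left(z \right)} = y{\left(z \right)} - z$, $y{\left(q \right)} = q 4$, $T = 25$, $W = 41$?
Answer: $\frac{2 \sqrt{58491253}}{327} \approx 46.776$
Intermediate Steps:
$y{\left(q \right)} = 4 q$
$F{\left(z \right)} = 3 z$ ($F{\left(z \right)} = 4 z - z = 3 z$)
$J{\left(R,s \right)} = 3 R^{2}$
$\sqrt{\frac{-1144 + F{\left(W \right)}}{-1657 + 676} + J{\left(-27,T \right)}} = \sqrt{\frac{-1144 + 3 \cdot 41}{-1657 + 676} + 3 \left(-27\right)^{2}} = \sqrt{\frac{-1144 + 123}{-981} + 3 \cdot 729} = \sqrt{\left(-1021\right) \left(- \frac{1}{981}\right) + 2187} = \sqrt{\frac{1021}{981} + 2187} = \sqrt{\frac{2146468}{981}} = \frac{2 \sqrt{58491253}}{327}$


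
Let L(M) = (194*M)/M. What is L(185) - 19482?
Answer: -19288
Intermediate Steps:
L(M) = 194
L(185) - 19482 = 194 - 19482 = -19288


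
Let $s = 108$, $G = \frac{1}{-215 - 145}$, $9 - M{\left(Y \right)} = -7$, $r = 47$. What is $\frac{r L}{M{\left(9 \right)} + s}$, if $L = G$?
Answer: $- \frac{47}{44640} \approx -0.0010529$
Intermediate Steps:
$M{\left(Y \right)} = 16$ ($M{\left(Y \right)} = 9 - -7 = 9 + 7 = 16$)
$G = - \frac{1}{360}$ ($G = \frac{1}{-360} = - \frac{1}{360} \approx -0.0027778$)
$L = - \frac{1}{360} \approx -0.0027778$
$\frac{r L}{M{\left(9 \right)} + s} = \frac{47 \left(- \frac{1}{360}\right)}{16 + 108} = - \frac{47}{360 \cdot 124} = \left(- \frac{47}{360}\right) \frac{1}{124} = - \frac{47}{44640}$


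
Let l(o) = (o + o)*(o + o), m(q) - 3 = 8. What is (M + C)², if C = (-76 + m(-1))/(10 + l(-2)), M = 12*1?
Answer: 361/4 ≈ 90.250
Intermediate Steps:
m(q) = 11 (m(q) = 3 + 8 = 11)
l(o) = 4*o² (l(o) = (2*o)*(2*o) = 4*o²)
M = 12
C = -5/2 (C = (-76 + 11)/(10 + 4*(-2)²) = -65/(10 + 4*4) = -65/(10 + 16) = -65/26 = -65*1/26 = -5/2 ≈ -2.5000)
(M + C)² = (12 - 5/2)² = (19/2)² = 361/4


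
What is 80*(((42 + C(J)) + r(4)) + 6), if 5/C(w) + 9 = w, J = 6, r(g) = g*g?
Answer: 14960/3 ≈ 4986.7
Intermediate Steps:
r(g) = g²
C(w) = 5/(-9 + w)
80*(((42 + C(J)) + r(4)) + 6) = 80*(((42 + 5/(-9 + 6)) + 4²) + 6) = 80*(((42 + 5/(-3)) + 16) + 6) = 80*(((42 + 5*(-⅓)) + 16) + 6) = 80*(((42 - 5/3) + 16) + 6) = 80*((121/3 + 16) + 6) = 80*(169/3 + 6) = 80*(187/3) = 14960/3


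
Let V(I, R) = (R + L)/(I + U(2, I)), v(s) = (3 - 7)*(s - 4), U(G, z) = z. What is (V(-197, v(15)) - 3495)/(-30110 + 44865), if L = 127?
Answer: -1377113/5813470 ≈ -0.23688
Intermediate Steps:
v(s) = 16 - 4*s (v(s) = -4*(-4 + s) = 16 - 4*s)
V(I, R) = (127 + R)/(2*I) (V(I, R) = (R + 127)/(I + I) = (127 + R)/((2*I)) = (127 + R)*(1/(2*I)) = (127 + R)/(2*I))
(V(-197, v(15)) - 3495)/(-30110 + 44865) = ((½)*(127 + (16 - 4*15))/(-197) - 3495)/(-30110 + 44865) = ((½)*(-1/197)*(127 + (16 - 60)) - 3495)/14755 = ((½)*(-1/197)*(127 - 44) - 3495)*(1/14755) = ((½)*(-1/197)*83 - 3495)*(1/14755) = (-83/394 - 3495)*(1/14755) = -1377113/394*1/14755 = -1377113/5813470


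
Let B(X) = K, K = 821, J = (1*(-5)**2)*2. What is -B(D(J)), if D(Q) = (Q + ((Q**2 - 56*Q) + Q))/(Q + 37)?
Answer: -821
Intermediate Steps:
J = 50 (J = (1*25)*2 = 25*2 = 50)
D(Q) = (Q**2 - 54*Q)/(37 + Q) (D(Q) = (Q + (Q**2 - 55*Q))/(37 + Q) = (Q**2 - 54*Q)/(37 + Q))
B(X) = 821
-B(D(J)) = -1*821 = -821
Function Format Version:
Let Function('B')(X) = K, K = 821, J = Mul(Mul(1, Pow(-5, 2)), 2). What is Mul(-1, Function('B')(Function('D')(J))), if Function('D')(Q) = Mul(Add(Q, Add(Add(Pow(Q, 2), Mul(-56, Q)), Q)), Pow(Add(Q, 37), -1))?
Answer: -821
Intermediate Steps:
J = 50 (J = Mul(Mul(1, 25), 2) = Mul(25, 2) = 50)
Function('D')(Q) = Mul(Pow(Add(37, Q), -1), Add(Pow(Q, 2), Mul(-54, Q))) (Function('D')(Q) = Mul(Add(Q, Add(Pow(Q, 2), Mul(-55, Q))), Pow(Add(37, Q), -1)) = Mul(Add(Pow(Q, 2), Mul(-54, Q)), Pow(Add(37, Q), -1)) = Mul(Pow(Add(37, Q), -1), Add(Pow(Q, 2), Mul(-54, Q))))
Function('B')(X) = 821
Mul(-1, Function('B')(Function('D')(J))) = Mul(-1, 821) = -821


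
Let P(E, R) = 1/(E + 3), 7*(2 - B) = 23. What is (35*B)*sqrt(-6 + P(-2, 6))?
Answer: -45*I*sqrt(5) ≈ -100.62*I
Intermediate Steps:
B = -9/7 (B = 2 - 1/7*23 = 2 - 23/7 = -9/7 ≈ -1.2857)
P(E, R) = 1/(3 + E)
(35*B)*sqrt(-6 + P(-2, 6)) = (35*(-9/7))*sqrt(-6 + 1/(3 - 2)) = -45*sqrt(-6 + 1/1) = -45*sqrt(-6 + 1) = -45*I*sqrt(5)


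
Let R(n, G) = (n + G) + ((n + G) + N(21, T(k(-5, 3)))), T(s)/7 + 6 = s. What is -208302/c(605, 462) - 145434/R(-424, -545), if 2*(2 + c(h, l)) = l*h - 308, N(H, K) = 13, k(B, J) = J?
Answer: 6633819872/89576025 ≈ 74.058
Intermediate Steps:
T(s) = -42 + 7*s
c(h, l) = -156 + h*l/2 (c(h, l) = -2 + (l*h - 308)/2 = -2 + (h*l - 308)/2 = -2 + (-308 + h*l)/2 = -2 + (-154 + h*l/2) = -156 + h*l/2)
R(n, G) = 13 + 2*G + 2*n (R(n, G) = (n + G) + ((n + G) + 13) = (G + n) + ((G + n) + 13) = (G + n) + (13 + G + n) = 13 + 2*G + 2*n)
-208302/c(605, 462) - 145434/R(-424, -545) = -208302/(-156 + (1/2)*605*462) - 145434/(13 + 2*(-545) + 2*(-424)) = -208302/(-156 + 139755) - 145434/(13 - 1090 - 848) = -208302/139599 - 145434/(-1925) = -208302*1/139599 - 145434*(-1/1925) = -69434/46533 + 145434/1925 = 6633819872/89576025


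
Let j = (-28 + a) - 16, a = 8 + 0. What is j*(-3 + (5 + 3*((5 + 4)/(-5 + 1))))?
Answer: 171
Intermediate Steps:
a = 8
j = -36 (j = (-28 + 8) - 16 = -20 - 16 = -36)
j*(-3 + (5 + 3*((5 + 4)/(-5 + 1)))) = -36*(-3 + (5 + 3*((5 + 4)/(-5 + 1)))) = -36*(-3 + (5 + 3*(9/(-4)))) = -36*(-3 + (5 + 3*(9*(-1/4)))) = -36*(-3 + (5 + 3*(-9/4))) = -36*(-3 + (5 - 27/4)) = -36*(-3 - 7/4) = -36*(-19/4) = 171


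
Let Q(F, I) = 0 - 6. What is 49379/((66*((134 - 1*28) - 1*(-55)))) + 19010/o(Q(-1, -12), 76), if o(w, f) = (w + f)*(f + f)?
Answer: 472333/73416 ≈ 6.4337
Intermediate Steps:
Q(F, I) = -6
o(w, f) = 2*f*(f + w) (o(w, f) = (f + w)*(2*f) = 2*f*(f + w))
49379/((66*((134 - 1*28) - 1*(-55)))) + 19010/o(Q(-1, -12), 76) = 49379/((66*((134 - 1*28) - 1*(-55)))) + 19010/((2*76*(76 - 6))) = 49379/((66*((134 - 28) + 55))) + 19010/((2*76*70)) = 49379/((66*(106 + 55))) + 19010/10640 = 49379/((66*161)) + 19010*(1/10640) = 49379/10626 + 1901/1064 = 49379*(1/10626) + 1901/1064 = 4489/966 + 1901/1064 = 472333/73416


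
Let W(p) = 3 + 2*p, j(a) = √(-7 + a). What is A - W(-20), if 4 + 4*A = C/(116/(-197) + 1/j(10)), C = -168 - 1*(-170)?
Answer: 21846/1559 - 38809*√3/3118 ≈ -7.5456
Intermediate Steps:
C = 2 (C = -168 + 170 = 2)
A = -1 + 1/(2*(-116/197 + √3/3)) (A = -1 + (2/(116/(-197) + 1/√(-7 + 10)))/4 = -1 + (2/(116*(-1/197) + 1/√3))/4 = -1 + (2/(-116/197 + 1*(√3/3)))/4 = -1 + (2/(-116/197 + √3/3))/4 = -1 + 1/(2*(-116/197 + √3/3)) ≈ -44.546)
A - W(-20) = (-35837/1559 - 38809*√3/3118) - (3 + 2*(-20)) = (-35837/1559 - 38809*√3/3118) - (3 - 40) = (-35837/1559 - 38809*√3/3118) - 1*(-37) = (-35837/1559 - 38809*√3/3118) + 37 = 21846/1559 - 38809*√3/3118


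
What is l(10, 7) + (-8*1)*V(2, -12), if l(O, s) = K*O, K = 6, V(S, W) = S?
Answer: 44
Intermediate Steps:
l(O, s) = 6*O
l(10, 7) + (-8*1)*V(2, -12) = 6*10 - 8*1*2 = 60 - 8*2 = 60 - 16 = 44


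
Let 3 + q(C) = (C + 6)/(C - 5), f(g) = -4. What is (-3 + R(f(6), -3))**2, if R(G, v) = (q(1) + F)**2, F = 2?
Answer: 5329/256 ≈ 20.816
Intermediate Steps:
q(C) = -3 + (6 + C)/(-5 + C) (q(C) = -3 + (C + 6)/(C - 5) = -3 + (6 + C)/(-5 + C))
R(G, v) = 121/16 (R(G, v) = ((21 - 2*1)/(-5 + 1) + 2)**2 = ((21 - 2)/(-4) + 2)**2 = (-1/4*19 + 2)**2 = (-19/4 + 2)**2 = (-11/4)**2 = 121/16)
(-3 + R(f(6), -3))**2 = (-3 + 121/16)**2 = (73/16)**2 = 5329/256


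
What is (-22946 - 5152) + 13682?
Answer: -14416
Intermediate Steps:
(-22946 - 5152) + 13682 = -28098 + 13682 = -14416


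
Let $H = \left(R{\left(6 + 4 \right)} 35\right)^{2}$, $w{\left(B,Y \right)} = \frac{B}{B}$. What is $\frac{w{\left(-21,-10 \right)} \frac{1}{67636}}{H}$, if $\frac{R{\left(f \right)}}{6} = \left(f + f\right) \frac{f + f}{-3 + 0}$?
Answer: $\frac{1}{53026624000000} \approx 1.8858 \cdot 10^{-14}$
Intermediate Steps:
$w{\left(B,Y \right)} = 1$
$R{\left(f \right)} = - 8 f^{2}$ ($R{\left(f \right)} = 6 \left(f + f\right) \frac{f + f}{-3 + 0} = 6 \cdot 2 f \frac{2 f}{-3} = 6 \cdot 2 f 2 f \left(- \frac{1}{3}\right) = 6 \cdot 2 f \left(- \frac{2 f}{3}\right) = 6 \left(- \frac{4 f^{2}}{3}\right) = - 8 f^{2}$)
$H = 784000000$ ($H = \left(- 8 \left(6 + 4\right)^{2} \cdot 35\right)^{2} = \left(- 8 \cdot 10^{2} \cdot 35\right)^{2} = \left(\left(-8\right) 100 \cdot 35\right)^{2} = \left(\left(-800\right) 35\right)^{2} = \left(-28000\right)^{2} = 784000000$)
$\frac{w{\left(-21,-10 \right)} \frac{1}{67636}}{H} = \frac{1 \cdot \frac{1}{67636}}{784000000} = 1 \cdot \frac{1}{67636} \cdot \frac{1}{784000000} = \frac{1}{67636} \cdot \frac{1}{784000000} = \frac{1}{53026624000000}$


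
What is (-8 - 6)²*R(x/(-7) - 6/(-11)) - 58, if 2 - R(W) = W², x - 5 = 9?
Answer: -9762/121 ≈ -80.678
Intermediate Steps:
x = 14 (x = 5 + 9 = 14)
R(W) = 2 - W²
(-8 - 6)²*R(x/(-7) - 6/(-11)) - 58 = (-8 - 6)²*(2 - (14/(-7) - 6/(-11))²) - 58 = (-14)²*(2 - (14*(-⅐) - 6*(-1/11))²) - 58 = 196*(2 - (-2 + 6/11)²) - 58 = 196*(2 - (-16/11)²) - 58 = 196*(2 - 1*256/121) - 58 = 196*(2 - 256/121) - 58 = 196*(-14/121) - 58 = -2744/121 - 58 = -9762/121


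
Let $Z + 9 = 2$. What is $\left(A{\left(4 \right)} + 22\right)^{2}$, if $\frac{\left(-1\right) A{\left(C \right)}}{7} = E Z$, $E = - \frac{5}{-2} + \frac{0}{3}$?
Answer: $\frac{83521}{4} \approx 20880.0$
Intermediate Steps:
$Z = -7$ ($Z = -9 + 2 = -7$)
$E = \frac{5}{2}$ ($E = \left(-5\right) \left(- \frac{1}{2}\right) + 0 \cdot \frac{1}{3} = \frac{5}{2} + 0 = \frac{5}{2} \approx 2.5$)
$A{\left(C \right)} = \frac{245}{2}$ ($A{\left(C \right)} = - 7 \cdot \frac{5}{2} \left(-7\right) = \left(-7\right) \left(- \frac{35}{2}\right) = \frac{245}{2}$)
$\left(A{\left(4 \right)} + 22\right)^{2} = \left(\frac{245}{2} + 22\right)^{2} = \left(\frac{289}{2}\right)^{2} = \frac{83521}{4}$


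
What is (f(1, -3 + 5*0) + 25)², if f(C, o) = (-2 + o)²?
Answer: 2500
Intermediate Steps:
(f(1, -3 + 5*0) + 25)² = ((-2 + (-3 + 5*0))² + 25)² = ((-2 + (-3 + 0))² + 25)² = ((-2 - 3)² + 25)² = ((-5)² + 25)² = (25 + 25)² = 50² = 2500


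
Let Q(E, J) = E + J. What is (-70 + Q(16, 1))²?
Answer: 2809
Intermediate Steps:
(-70 + Q(16, 1))² = (-70 + (16 + 1))² = (-70 + 17)² = (-53)² = 2809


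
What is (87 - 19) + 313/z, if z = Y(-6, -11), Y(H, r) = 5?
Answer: 653/5 ≈ 130.60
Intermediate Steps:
z = 5
(87 - 19) + 313/z = (87 - 19) + 313/5 = 68 + 313*(⅕) = 68 + 313/5 = 653/5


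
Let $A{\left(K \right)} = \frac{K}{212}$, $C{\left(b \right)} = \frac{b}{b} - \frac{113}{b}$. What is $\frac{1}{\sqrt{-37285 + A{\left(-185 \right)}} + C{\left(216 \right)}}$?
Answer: $\frac{1179144}{92199874997} - \frac{23328 i \sqrt{418944065}}{92199874997} \approx 1.2789 \cdot 10^{-5} - 0.0051787 i$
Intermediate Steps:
$C{\left(b \right)} = 1 - \frac{113}{b}$
$A{\left(K \right)} = \frac{K}{212}$ ($A{\left(K \right)} = K \frac{1}{212} = \frac{K}{212}$)
$\frac{1}{\sqrt{-37285 + A{\left(-185 \right)}} + C{\left(216 \right)}} = \frac{1}{\sqrt{-37285 + \frac{1}{212} \left(-185\right)} + \frac{-113 + 216}{216}} = \frac{1}{\sqrt{-37285 - \frac{185}{212}} + \frac{1}{216} \cdot 103} = \frac{1}{\sqrt{- \frac{7904605}{212}} + \frac{103}{216}} = \frac{1}{\frac{i \sqrt{418944065}}{106} + \frac{103}{216}} = \frac{1}{\frac{103}{216} + \frac{i \sqrt{418944065}}{106}}$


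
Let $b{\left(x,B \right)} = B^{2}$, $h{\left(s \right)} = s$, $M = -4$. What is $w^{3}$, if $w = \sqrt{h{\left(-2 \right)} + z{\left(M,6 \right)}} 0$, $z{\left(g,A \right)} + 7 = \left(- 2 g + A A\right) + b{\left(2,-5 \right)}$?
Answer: $0$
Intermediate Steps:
$z{\left(g,A \right)} = 18 + A^{2} - 2 g$ ($z{\left(g,A \right)} = -7 + \left(\left(- 2 g + A A\right) + \left(-5\right)^{2}\right) = -7 + \left(\left(- 2 g + A^{2}\right) + 25\right) = -7 + \left(\left(A^{2} - 2 g\right) + 25\right) = -7 + \left(25 + A^{2} - 2 g\right) = 18 + A^{2} - 2 g$)
$w = 0$ ($w = \sqrt{-2 + \left(18 + 6^{2} - -8\right)} 0 = \sqrt{-2 + \left(18 + 36 + 8\right)} 0 = \sqrt{-2 + 62} \cdot 0 = \sqrt{60} \cdot 0 = 2 \sqrt{15} \cdot 0 = 0$)
$w^{3} = 0^{3} = 0$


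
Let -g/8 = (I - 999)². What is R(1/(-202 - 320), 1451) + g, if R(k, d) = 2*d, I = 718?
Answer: -628786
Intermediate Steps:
g = -631688 (g = -8*(718 - 999)² = -8*(-281)² = -8*78961 = -631688)
R(1/(-202 - 320), 1451) + g = 2*1451 - 631688 = 2902 - 631688 = -628786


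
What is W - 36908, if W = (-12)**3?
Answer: -38636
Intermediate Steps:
W = -1728
W - 36908 = -1728 - 36908 = -38636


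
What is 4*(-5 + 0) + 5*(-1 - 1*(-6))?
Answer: 5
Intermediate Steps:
4*(-5 + 0) + 5*(-1 - 1*(-6)) = 4*(-5) + 5*(-1 + 6) = -20 + 5*5 = -20 + 25 = 5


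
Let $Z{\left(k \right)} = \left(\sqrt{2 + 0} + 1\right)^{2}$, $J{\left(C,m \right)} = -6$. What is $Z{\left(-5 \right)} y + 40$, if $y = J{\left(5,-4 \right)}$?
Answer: $22 - 12 \sqrt{2} \approx 5.0294$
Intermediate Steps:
$Z{\left(k \right)} = \left(1 + \sqrt{2}\right)^{2}$ ($Z{\left(k \right)} = \left(\sqrt{2} + 1\right)^{2} = \left(1 + \sqrt{2}\right)^{2}$)
$y = -6$
$Z{\left(-5 \right)} y + 40 = \left(1 + \sqrt{2}\right)^{2} \left(-6\right) + 40 = - 6 \left(1 + \sqrt{2}\right)^{2} + 40 = 40 - 6 \left(1 + \sqrt{2}\right)^{2}$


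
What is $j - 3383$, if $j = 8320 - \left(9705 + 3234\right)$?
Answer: $-8002$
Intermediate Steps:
$j = -4619$ ($j = 8320 - 12939 = -4619$)
$j - 3383 = -4619 - 3383 = -8002$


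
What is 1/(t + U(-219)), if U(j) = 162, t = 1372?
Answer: 1/1534 ≈ 0.00065189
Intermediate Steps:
1/(t + U(-219)) = 1/(1372 + 162) = 1/1534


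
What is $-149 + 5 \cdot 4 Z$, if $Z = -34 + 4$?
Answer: $-749$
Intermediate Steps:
$Z = -30$
$-149 + 5 \cdot 4 Z = -149 + 5 \cdot 4 \left(-30\right) = -149 + 20 \left(-30\right) = -149 - 600 = -749$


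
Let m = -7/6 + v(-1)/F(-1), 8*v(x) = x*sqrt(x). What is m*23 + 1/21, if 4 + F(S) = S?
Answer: -375/14 + 23*I/40 ≈ -26.786 + 0.575*I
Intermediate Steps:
F(S) = -4 + S
v(x) = x**(3/2)/8 (v(x) = (x*sqrt(x))/8 = x**(3/2)/8)
m = -7/6 + I/40 (m = -7/6 + ((-1)**(3/2)/8)/(-4 - 1) = -7*1/6 + ((-I)/8)/(-5) = -7/6 - I/8*(-1/5) = -7/6 + I/40 ≈ -1.1667 + 0.025*I)
m*23 + 1/21 = (-7/6 + I/40)*23 + 1/21 = (-161/6 + 23*I/40) + 1/21 = -375/14 + 23*I/40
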